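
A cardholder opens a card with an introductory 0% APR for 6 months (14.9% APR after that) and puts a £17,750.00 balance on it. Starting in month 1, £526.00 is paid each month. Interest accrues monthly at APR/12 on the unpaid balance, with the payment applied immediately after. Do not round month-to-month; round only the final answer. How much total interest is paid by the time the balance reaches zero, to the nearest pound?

£3,410

Promo months 1–6 at r₀ = 0%/12 = 0; months 7+ at r₁ = 14.9%/12 = 0.0124167.
After month 6 (no interest yet): B = £17,750.00 − 6·£526.00 = £14,594.00.
Then at r₁ with £526.00/mo: n₂ = −ln(1 − r₁·B/P)/ln(1+r₁) ≈ 34.23 → 35 more payments.
Total paid = 40·£526.00 + £119.71 = £21,159.71; interest = £21,159.71 − £17,750.00 = £3,409.71.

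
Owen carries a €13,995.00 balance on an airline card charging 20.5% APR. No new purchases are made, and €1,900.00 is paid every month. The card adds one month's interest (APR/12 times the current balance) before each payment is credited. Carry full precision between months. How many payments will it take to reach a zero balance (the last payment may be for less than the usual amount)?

8 months

Monthly rate r = 20.5%/12 = 1.70833% = 0.0170833.
Recurrence: B ← B·(1+r) − €1,900.00.
Month 1: interest €239.08; balance after payment €12,334.08.
Month 2: interest €210.71; balance after payment €10,644.79.
Closed form: n = −ln(1 − rB₀/P)/ln(1+r) = −ln(0.87417)/ln(1.01708) ≈ 7.939, so the balance reaches zero during payment 8.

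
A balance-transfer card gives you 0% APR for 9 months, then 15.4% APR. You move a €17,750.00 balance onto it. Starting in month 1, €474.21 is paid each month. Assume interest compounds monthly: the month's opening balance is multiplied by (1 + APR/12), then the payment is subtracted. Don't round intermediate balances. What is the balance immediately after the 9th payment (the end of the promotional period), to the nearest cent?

Promo months 1–9 at r₀ = 0%/12 = 0; months 10+ at r₁ = 15.4%/12 = 0.0128333.
After month 9 (no interest yet): B = €17,750.00 − 9·€474.21 = €13,482.11.

€13,482.11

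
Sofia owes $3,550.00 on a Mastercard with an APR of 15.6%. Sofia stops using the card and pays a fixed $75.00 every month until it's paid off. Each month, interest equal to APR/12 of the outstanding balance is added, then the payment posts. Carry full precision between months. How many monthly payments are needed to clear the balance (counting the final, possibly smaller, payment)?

74 months

Monthly rate r = 15.6%/12 = 1.3% = 0.013.
Recurrence: B ← B·(1+r) − $75.00.
Month 1: interest $46.15; balance after payment $3,521.15.
Month 2: interest $45.77; balance after payment $3,491.92.
Closed form: n = −ln(1 − rB₀/P)/ln(1+r) = −ln(0.38467)/ln(1.013) ≈ 73.967, so the balance reaches zero during payment 74.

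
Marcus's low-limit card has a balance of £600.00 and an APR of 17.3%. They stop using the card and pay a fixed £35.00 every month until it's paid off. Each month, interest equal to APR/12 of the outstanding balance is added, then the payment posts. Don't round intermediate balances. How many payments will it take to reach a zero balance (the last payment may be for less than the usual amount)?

20 months

Monthly rate r = 17.3%/12 = 1.44167% = 0.0144167.
Recurrence: B ← B·(1+r) − £35.00.
Month 1: interest £8.65; balance after payment £573.65.
Month 2: interest £8.27; balance after payment £546.92.
Closed form: n = −ln(1 − rB₀/P)/ln(1+r) = −ln(0.75286)/ln(1.01442) ≈ 19.833, so the balance reaches zero during payment 20.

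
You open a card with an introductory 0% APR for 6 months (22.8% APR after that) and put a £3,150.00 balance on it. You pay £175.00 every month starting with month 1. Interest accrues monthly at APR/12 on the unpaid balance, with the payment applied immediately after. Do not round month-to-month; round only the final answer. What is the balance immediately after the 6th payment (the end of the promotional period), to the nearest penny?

£2,100.00

Promo months 1–6 at r₀ = 0%/12 = 0; months 7+ at r₁ = 22.8%/12 = 0.019.
After month 6 (no interest yet): B = £3,150.00 − 6·£175.00 = £2,100.00.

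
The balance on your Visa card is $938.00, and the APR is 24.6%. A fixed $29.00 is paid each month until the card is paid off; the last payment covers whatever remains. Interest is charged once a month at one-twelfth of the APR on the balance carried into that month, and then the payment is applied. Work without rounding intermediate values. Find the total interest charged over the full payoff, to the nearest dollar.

Monthly rate r = 24.6%/12 = 2.05% = 0.0205.
Payoff takes n = ⌈−ln(1 − rB₀/P)/ln(1+r)⌉ = ⌈53.609⌉ = 54 payments; the last is $17.74.
Total paid = 53·$29.00 + $17.74 = $1,554.74.
Total interest = total paid − principal = $1,554.74 − $938.00 = $616.74.

$617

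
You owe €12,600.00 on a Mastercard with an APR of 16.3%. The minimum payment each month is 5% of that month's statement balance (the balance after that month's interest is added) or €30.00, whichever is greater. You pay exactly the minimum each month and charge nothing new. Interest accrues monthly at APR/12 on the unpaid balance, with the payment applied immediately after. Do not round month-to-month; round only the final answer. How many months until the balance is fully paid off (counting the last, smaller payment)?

105 months

Monthly rate r = 16.3%/12 = 1.35833% = 0.0135833.
While 5% of the post-interest balance exceeds €30.00, each month B ← (B·(1+r))·(1 − 0.05), i.e. B shrinks by the factor (1+r)·0.95 = 0.9629.
This holds for months 1–81. Entering month 82 the balance is €589.66; 5% of the post-interest balance is now below €30.00, so the flat €30.00 minimum applies from here.
From month 82 a fixed €30.00 at rate r clears €589.66 in 24 more payments. Total: 81 + 24 = 105 months.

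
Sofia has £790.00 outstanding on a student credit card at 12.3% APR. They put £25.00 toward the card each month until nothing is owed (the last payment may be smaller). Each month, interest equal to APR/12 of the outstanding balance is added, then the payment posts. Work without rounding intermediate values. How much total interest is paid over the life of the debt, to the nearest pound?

£170

Monthly rate r = 12.3%/12 = 1.025% = 0.01025.
Payoff takes n = ⌈−ln(1 − rB₀/P)/ln(1+r)⌉ = ⌈38.382⌉ = 39 payments; the last is £9.58.
Total paid = 38·£25.00 + £9.58 = £959.58.
Total interest = total paid − principal = £959.58 − £790.00 = £169.58.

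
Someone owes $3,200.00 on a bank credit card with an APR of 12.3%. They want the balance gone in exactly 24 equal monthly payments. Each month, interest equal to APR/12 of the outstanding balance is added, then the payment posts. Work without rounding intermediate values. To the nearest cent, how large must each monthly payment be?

$151.08

Monthly rate r = 12.3%/12 = 1.025% = 0.01025.
Level-payment amortization: P = B₀·r / (1 − (1+r)^(−n)) = 3200.00·0.01025 / (1 − 1.01025^(−24)).
Denominator 1 − (1+r)^(−24) = 0.217098038.
P = 32.8 / 0.217098038 ≈ 151.08.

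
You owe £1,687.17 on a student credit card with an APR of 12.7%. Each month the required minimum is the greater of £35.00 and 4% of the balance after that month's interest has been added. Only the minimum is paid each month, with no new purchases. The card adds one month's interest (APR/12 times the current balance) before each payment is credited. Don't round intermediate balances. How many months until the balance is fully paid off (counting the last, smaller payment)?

Monthly rate r = 12.7%/12 = 1.05833% = 0.0105833.
While 4% of the post-interest balance exceeds £35.00, each month B ← (B·(1+r))·(1 − 0.04), i.e. B shrinks by the factor (1+r)·0.96 = 0.97016.
This holds for months 1–23. Entering month 24 the balance is £840.54; 4% of the post-interest balance is now below £35.00, so the flat £35.00 minimum applies from here.
From month 24 a fixed £35.00 at rate r clears £840.54 in 28 more payments. Total: 23 + 28 = 51 months.

51 months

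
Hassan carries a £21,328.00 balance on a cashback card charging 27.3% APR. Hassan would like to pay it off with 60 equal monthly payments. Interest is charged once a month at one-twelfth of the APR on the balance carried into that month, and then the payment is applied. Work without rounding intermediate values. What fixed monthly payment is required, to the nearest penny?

£655.09

Monthly rate r = 27.3%/12 = 2.275% = 0.02275.
Level-payment amortization: P = B₀·r / (1 − (1+r)^(−n)) = 21328.00·0.02275 / (1 − 1.02275^(−60)).
Denominator 1 − (1+r)^(−60) = 0.740683167.
P = 485.212 / 0.740683167 ≈ 655.09.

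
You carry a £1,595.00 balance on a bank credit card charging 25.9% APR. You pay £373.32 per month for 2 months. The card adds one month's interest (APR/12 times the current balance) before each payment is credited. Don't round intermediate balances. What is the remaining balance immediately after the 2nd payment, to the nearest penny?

£909.90

Monthly rate r = 25.9%/12 = 2.15833% = 0.0215833.
Each month: B ← B·(1+r) − £373.32.
Month 1: interest £34.43; balance after payment £1,256.11.
Month 2: interest £27.11; balance after payment £909.90.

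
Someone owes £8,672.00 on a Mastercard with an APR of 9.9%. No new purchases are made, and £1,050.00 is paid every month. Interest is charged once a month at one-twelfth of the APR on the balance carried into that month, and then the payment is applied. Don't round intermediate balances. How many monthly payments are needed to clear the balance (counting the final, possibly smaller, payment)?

Monthly rate r = 9.9%/12 = 0.825% = 0.00825.
Recurrence: B ← B·(1+r) − £1,050.00.
Month 1: interest £71.54; balance after payment £7,693.54.
Month 2: interest £63.47; balance after payment £6,707.02.
Closed form: n = −ln(1 − rB₀/P)/ln(1+r) = −ln(0.93186)/ln(1.00825) ≈ 8.589, so the balance reaches zero during payment 9.

9 payments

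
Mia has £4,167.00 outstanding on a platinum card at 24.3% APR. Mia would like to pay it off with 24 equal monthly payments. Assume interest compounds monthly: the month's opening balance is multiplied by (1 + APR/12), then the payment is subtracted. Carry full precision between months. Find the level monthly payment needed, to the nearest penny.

Monthly rate r = 24.3%/12 = 2.025% = 0.02025.
Level-payment amortization: P = B₀·r / (1 − (1+r)^(−n)) = 4167.00·0.02025 / (1 − 1.02025^(−24)).
Denominator 1 − (1+r)^(−24) = 0.381924516.
P = 84.3817 / 0.381924516 ≈ 220.94.

£220.94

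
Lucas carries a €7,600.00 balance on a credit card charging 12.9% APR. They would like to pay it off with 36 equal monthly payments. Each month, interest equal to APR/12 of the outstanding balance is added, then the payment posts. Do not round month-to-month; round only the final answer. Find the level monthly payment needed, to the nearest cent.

€255.71

Monthly rate r = 12.9%/12 = 1.075% = 0.01075.
Level-payment amortization: P = B₀·r / (1 − (1+r)^(−n)) = 7600.00·0.01075 / (1 − 1.01075^(−36)).
Denominator 1 − (1+r)^(−36) = 0.319504904.
P = 81.7 / 0.319504904 ≈ 255.71.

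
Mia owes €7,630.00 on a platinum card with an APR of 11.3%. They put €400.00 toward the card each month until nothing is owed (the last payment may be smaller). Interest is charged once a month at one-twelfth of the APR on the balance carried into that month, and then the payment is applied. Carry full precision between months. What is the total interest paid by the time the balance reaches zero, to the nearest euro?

€820

Monthly rate r = 11.3%/12 = 0.941667% = 0.00941667.
Payoff takes n = ⌈−ln(1 − rB₀/P)/ln(1+r)⌉ = ⌈21.124⌉ = 22 payments; the last is €49.99.
Total paid = 21·€400.00 + €49.99 = €8,449.99.
Total interest = total paid − principal = €8,449.99 − €7,630.00 = €819.99.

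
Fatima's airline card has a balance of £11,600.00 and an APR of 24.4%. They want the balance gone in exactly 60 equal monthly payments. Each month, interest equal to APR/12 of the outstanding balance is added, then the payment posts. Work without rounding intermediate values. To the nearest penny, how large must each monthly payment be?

Monthly rate r = 24.4%/12 = 2.03333% = 0.0203333.
Level-payment amortization: P = B₀·r / (1 − (1+r)^(−n)) = 11600.00·0.0203333 / (1 − 1.02033^(−60)).
Denominator 1 − (1+r)^(−60) = 0.701134691.
P = 235.867 / 0.701134691 ≈ 336.41.

£336.41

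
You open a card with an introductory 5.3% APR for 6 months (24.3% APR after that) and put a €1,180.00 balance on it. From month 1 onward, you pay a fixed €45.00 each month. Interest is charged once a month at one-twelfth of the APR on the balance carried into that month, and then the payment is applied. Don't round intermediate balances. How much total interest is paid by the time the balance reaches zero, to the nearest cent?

Promo months 1–6 at r₀ = 5.3%/12 = 0.00441667; months 7+ at r₁ = 24.3%/12 = 0.02025.
After month 6: iterate B ← B·(1+r₀) − €45.00 for 6 months → €938.62.
Then at r₁ with €45.00/mo: n₂ = −ln(1 − r₁·B/P)/ln(1+r₁) ≈ 27.38 → 28 more payments.
Total paid = 33·€45.00 + €17.05 = €1,502.05; interest = €1,502.05 − €1,180.00 = €322.05.

€322.05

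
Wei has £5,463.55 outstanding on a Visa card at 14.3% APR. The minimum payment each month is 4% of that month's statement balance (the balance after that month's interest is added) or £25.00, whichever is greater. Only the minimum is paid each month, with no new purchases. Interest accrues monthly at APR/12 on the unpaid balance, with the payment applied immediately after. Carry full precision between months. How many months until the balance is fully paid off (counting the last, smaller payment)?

Monthly rate r = 14.3%/12 = 1.19167% = 0.0119167.
While 4% of the post-interest balance exceeds £25.00, each month B ← (B·(1+r))·(1 − 0.04), i.e. B shrinks by the factor (1+r)·0.96 = 0.97144.
This holds for months 1–76. Entering month 77 the balance is £604.07; 4% of the post-interest balance is now below £25.00, so the flat £25.00 minimum applies from here.
From month 77 a fixed £25.00 at rate r clears £604.07 in 29 more payments. Total: 76 + 29 = 105 months.

105 months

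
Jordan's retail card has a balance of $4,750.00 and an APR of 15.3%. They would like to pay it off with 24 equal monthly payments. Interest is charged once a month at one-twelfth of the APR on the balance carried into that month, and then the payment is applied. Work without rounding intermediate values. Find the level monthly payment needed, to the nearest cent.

Monthly rate r = 15.3%/12 = 1.275% = 0.01275.
Level-payment amortization: P = B₀·r / (1 − (1+r)^(−n)) = 4750.00·0.01275 / (1 − 1.01275^(−24)).
Denominator 1 − (1+r)^(−24) = 0.262187591.
P = 60.5625 / 0.262187591 ≈ 230.99.

$230.99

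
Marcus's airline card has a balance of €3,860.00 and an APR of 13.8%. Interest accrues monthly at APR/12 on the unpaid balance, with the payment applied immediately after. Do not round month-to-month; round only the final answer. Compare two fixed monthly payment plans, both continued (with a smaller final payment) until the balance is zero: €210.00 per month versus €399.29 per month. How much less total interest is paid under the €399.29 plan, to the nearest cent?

Monthly rate r = 13.8%/12 = 1.15% = 0.0115.
At €210.00/mo: n = ⌈−ln(1 − rB₀/P)/ln(1+r)⌉ = 21 payments (last €161.54); total interest = total paid − €3,860.00 = €501.54.
At €399.29/mo: 11 payments (last €122.99); total interest €255.89.
Interest saved = €501.54 − €255.89 = €245.65.

€245.65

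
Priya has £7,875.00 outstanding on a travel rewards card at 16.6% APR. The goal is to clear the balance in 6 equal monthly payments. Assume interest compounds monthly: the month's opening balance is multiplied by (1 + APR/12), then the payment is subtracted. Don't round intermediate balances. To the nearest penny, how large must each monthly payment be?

£1,376.77

Monthly rate r = 16.6%/12 = 1.38333% = 0.0138333.
Level-payment amortization: P = B₀·r / (1 − (1+r)^(−n)) = 7875.00·0.0138333 / (1 − 1.01383^(−6)).
Denominator 1 − (1+r)^(−6) = 0.0791251682.
P = 108.938 / 0.0791251682 ≈ 1376.77.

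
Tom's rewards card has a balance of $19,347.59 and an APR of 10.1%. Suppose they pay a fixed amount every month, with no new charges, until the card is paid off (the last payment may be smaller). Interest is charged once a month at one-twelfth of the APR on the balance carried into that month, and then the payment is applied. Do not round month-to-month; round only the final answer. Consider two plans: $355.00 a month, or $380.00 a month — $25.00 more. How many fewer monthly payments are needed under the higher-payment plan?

Monthly rate r = 10.1%/12 = 0.841667% = 0.00841667.
At $355.00/mo: n = ⌈−ln(1 − rB₀/P)/ln(1+r)⌉ = 74 payments (last $83.09); total interest = total paid − $19,347.59 = $6,650.50.
At $380.00/mo: 67 payments (last $289.17); total interest $6,021.58.
Payments saved = 74 − 67 = 7.

7 fewer payments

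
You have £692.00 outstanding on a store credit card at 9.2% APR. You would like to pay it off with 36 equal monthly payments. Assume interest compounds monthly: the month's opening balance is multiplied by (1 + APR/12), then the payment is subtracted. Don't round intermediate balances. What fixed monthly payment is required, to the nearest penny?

£22.07

Monthly rate r = 9.2%/12 = 0.766667% = 0.00766667.
Level-payment amortization: P = B₀·r / (1 − (1+r)^(−n)) = 692.00·0.00766667 / (1 − 1.00767^(−36)).
Denominator 1 − (1+r)^(−36) = 0.240387904.
P = 5.30533 / 0.240387904 ≈ 22.07.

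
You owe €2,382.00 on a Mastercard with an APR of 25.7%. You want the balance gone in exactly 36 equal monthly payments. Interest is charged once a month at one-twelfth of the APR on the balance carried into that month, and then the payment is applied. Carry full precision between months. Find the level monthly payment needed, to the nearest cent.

€95.59

Monthly rate r = 25.7%/12 = 2.14167% = 0.0214167.
Level-payment amortization: P = B₀·r / (1 − (1+r)^(−n)) = 2382.00·0.0214167 / (1 − 1.02142^(−36)).
Denominator 1 − (1+r)^(−36) = 0.533669138.
P = 51.0145 / 0.533669138 ≈ 95.59.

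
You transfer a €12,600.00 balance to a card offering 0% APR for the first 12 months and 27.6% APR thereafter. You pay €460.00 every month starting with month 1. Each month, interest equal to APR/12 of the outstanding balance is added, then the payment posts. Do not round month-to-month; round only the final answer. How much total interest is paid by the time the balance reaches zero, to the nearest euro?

€1,760

Promo months 1–12 at r₀ = 0%/12 = 0; months 13+ at r₁ = 27.6%/12 = 0.023.
After month 12 (no interest yet): B = €12,600.00 − 12·€460.00 = €7,080.00.
Then at r₁ with €460.00/mo: n₂ = −ln(1 − r₁·B/P)/ln(1+r₁) ≈ 19.22 → 20 more payments.
Total paid = 31·€460.00 + €100.12 = €14,360.12; interest = €14,360.12 − €12,600.00 = €1,760.12.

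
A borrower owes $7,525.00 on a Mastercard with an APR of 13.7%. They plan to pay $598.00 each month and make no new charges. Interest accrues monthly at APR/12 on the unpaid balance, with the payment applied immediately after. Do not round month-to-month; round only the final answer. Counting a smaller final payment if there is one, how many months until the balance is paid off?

Monthly rate r = 13.7%/12 = 1.14167% = 0.0114167.
Recurrence: B ← B·(1+r) − $598.00.
Month 1: interest $85.91; balance after payment $7,012.91.
Month 2: interest $80.06; balance after payment $6,494.97.
Closed form: n = −ln(1 − rB₀/P)/ln(1+r) = −ln(0.85634)/ln(1.01142) ≈ 13.662, so the balance reaches zero during payment 14.

14 months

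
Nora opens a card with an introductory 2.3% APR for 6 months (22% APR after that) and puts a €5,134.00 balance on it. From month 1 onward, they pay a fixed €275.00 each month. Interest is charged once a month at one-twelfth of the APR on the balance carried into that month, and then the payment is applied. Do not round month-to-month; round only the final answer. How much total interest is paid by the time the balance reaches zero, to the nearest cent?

Promo months 1–6 at r₀ = 2.3%/12 = 0.00191667; months 7+ at r₁ = 22%/12 = 0.0183333.
After month 6: iterate B ← B·(1+r₀) − €275.00 for 6 months → €3,535.40.
Then at r₁ with €275.00/mo: n₂ = −ln(1 − r₁·B/P)/ln(1+r₁) ≈ 14.80 → 15 more payments.
Total paid = 20·€275.00 + €219.04 = €5,719.04; interest = €5,719.04 − €5,134.00 = €585.04.

€585.04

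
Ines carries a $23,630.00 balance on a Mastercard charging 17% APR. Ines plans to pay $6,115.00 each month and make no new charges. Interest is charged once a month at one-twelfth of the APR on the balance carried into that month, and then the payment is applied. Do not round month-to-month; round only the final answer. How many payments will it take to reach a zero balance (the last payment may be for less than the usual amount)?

5 months

Monthly rate r = 17%/12 = 1.41667% = 0.0141667.
Recurrence: B ← B·(1+r) − $6,115.00.
Month 1: interest $334.76; balance after payment $17,849.76.
Month 2: interest $252.87; balance after payment $11,987.63.
Month 3: interest $169.82; balance after payment $6,042.45.
Month 4: interest $85.60; balance after payment $13.06.
Month 5: interest $0.18; balance after payment $0.00.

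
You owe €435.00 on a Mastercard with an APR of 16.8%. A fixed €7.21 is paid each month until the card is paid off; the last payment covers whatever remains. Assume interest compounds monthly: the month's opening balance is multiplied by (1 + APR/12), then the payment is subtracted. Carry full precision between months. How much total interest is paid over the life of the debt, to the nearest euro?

€531

Monthly rate r = 16.8%/12 = 1.4% = 0.014.
Payoff takes n = ⌈−ln(1 − rB₀/P)/ln(1+r)⌉ = ⌈133.939⌉ = 134 payments; the last is €6.77.
Total paid = 133·€7.21 + €6.77 = €965.70.
Total interest = total paid − principal = €965.70 − €435.00 = €530.70.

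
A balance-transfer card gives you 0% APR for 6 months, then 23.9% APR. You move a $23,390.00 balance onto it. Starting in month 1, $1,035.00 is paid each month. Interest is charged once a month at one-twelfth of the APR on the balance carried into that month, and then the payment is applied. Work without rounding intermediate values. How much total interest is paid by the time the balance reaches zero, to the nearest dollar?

Promo months 1–6 at r₀ = 0%/12 = 0; months 7+ at r₁ = 23.9%/12 = 0.0199167.
After month 6 (no interest yet): B = $23,390.00 − 6·$1,035.00 = $17,180.00.
Then at r₁ with $1,035.00/mo: n₂ = −ln(1 − r₁·B/P)/ln(1+r₁) ≈ 20.35 → 21 more payments.
Total paid = 26·$1,035.00 + $367.14 = $27,277.14; interest = $27,277.14 − $23,390.00 = $3,887.14.

$3,887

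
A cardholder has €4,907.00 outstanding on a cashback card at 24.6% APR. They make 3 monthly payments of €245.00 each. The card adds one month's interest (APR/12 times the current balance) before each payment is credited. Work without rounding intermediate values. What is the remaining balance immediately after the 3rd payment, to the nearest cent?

Monthly rate r = 24.6%/12 = 2.05% = 0.0205.
Each month: B ← B·(1+r) − €245.00.
Month 1: interest €100.59; balance after payment €4,762.59.
Month 2: interest €97.63; balance after payment €4,615.23.
Month 3: interest €94.61; balance after payment €4,464.84.

€4,464.84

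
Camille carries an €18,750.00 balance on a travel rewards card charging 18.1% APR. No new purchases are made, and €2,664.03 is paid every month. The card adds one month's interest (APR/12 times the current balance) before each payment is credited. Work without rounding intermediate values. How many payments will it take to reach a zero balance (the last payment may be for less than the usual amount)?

Monthly rate r = 18.1%/12 = 1.50833% = 0.0150833.
Recurrence: B ← B·(1+r) − €2,664.03.
Month 1: interest €282.81; balance after payment €16,368.78.
Month 2: interest €246.90; balance after payment €13,951.65.
Closed form: n = −ln(1 − rB₀/P)/ln(1+r) = −ln(0.89384)/ln(1.01508) ≈ 7.497, so the balance reaches zero during payment 8.

8 months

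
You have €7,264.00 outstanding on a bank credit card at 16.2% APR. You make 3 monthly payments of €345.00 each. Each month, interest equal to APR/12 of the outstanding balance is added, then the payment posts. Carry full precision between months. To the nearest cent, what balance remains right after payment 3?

Monthly rate r = 16.2%/12 = 1.35% = 0.0135.
Each month: B ← B·(1+r) − €345.00.
Month 1: interest €98.06; balance after payment €7,017.06.
Month 2: interest €94.73; balance after payment €6,766.79.
Month 3: interest €91.35; balance after payment €6,513.15.

€6,513.15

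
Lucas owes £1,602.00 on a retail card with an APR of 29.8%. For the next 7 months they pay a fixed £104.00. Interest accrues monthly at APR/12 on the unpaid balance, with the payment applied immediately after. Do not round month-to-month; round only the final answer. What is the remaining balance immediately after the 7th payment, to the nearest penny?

Monthly rate r = 29.8%/12 = 2.48333% = 0.0248333.
Each month: B ← B·(1+r) − £104.00.
Month 1: interest £39.78; balance after payment £1,537.78.
Month 2: interest £38.19; balance after payment £1,471.97.
Month 3: interest £36.55; balance after payment £1,404.53.
Month 4: interest £34.88; balance after payment £1,335.40.
Month 5: interest £33.16; balance after payment £1,264.57.
Month 6: interest £31.40; balance after payment £1,191.97.
Month 7: interest £29.60; balance after payment £1,117.57.

£1,117.57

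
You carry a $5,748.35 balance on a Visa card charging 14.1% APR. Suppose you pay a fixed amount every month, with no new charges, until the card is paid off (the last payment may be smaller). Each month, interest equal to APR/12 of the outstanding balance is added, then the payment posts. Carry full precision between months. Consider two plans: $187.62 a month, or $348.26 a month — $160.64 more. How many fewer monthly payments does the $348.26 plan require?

Monthly rate r = 14.1%/12 = 1.175% = 0.01175.
At $187.62/mo: n = ⌈−ln(1 − rB₀/P)/ln(1+r)⌉ = 39 payments (last $38.55); total interest = total paid − $5,748.35 = $1,419.76.
At $348.26/mo: 19 payments (last $159.57); total interest $679.90.
Payments saved = 39 − 19 = 20.

20 fewer payments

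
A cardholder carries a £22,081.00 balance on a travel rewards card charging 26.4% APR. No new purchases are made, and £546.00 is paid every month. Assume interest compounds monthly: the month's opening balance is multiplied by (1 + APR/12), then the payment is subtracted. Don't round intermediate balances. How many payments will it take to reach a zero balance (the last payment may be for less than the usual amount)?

102 months

Monthly rate r = 26.4%/12 = 2.2% = 0.022.
Recurrence: B ← B·(1+r) − £546.00.
Month 1: interest £485.78; balance after payment £22,020.78.
Month 2: interest £484.46; balance after payment £21,959.24.
Closed form: n = −ln(1 − rB₀/P)/ln(1+r) = −ln(0.11029)/ln(1.022) ≈ 101.310, so the balance reaches zero during payment 102.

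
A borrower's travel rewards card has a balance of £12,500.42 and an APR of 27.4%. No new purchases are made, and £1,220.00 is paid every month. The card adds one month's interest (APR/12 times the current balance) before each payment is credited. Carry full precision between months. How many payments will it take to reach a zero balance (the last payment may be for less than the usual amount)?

12 months

Monthly rate r = 27.4%/12 = 2.28333% = 0.0228333.
Recurrence: B ← B·(1+r) − £1,220.00.
Month 1: interest £285.43; balance after payment £11,565.85.
Month 2: interest £264.09; balance after payment £10,609.93.
Closed form: n = −ln(1 − rB₀/P)/ln(1+r) = −ln(0.76604)/ln(1.02283) ≈ 11.805, so the balance reaches zero during payment 12.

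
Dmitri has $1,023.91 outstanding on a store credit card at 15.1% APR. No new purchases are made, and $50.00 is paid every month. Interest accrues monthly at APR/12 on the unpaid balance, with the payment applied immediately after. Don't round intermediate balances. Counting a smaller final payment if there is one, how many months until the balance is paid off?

Monthly rate r = 15.1%/12 = 1.25833% = 0.0125833.
Recurrence: B ← B·(1+r) − $50.00.
Month 1: interest $12.88; balance after payment $986.79.
Month 2: interest $12.42; balance after payment $949.21.
Closed form: n = −ln(1 − rB₀/P)/ln(1+r) = −ln(0.74232)/ln(1.01258) ≈ 23.829, so the balance reaches zero during payment 24.

24 months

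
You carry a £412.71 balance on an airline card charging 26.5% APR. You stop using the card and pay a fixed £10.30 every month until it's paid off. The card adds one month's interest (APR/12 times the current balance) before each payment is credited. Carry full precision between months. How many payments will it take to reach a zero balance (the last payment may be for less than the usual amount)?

99 months

Monthly rate r = 26.5%/12 = 2.20833% = 0.0220833.
Recurrence: B ← B·(1+r) − £10.30.
Month 1: interest £9.11; balance after payment £411.52.
Month 2: interest £9.09; balance after payment £410.31.
Closed form: n = −ln(1 − rB₀/P)/ln(1+r) = −ln(0.11514)/ln(1.02208) ≈ 98.959, so the balance reaches zero during payment 99.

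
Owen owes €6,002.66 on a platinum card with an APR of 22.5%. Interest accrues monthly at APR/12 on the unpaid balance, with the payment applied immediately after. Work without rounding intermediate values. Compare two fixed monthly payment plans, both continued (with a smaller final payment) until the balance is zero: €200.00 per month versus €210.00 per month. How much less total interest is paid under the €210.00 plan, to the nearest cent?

€227.13

Monthly rate r = 22.5%/12 = 1.875% = 0.01875.
At €200.00/mo: n = ⌈−ln(1 − rB₀/P)/ln(1+r)⌉ = 45 payments (last €106.92); total interest = total paid − €6,002.66 = €2,904.26.
At €210.00/mo: 42 payments (last €69.79); total interest €2,677.13.
Interest saved = €2,904.26 − €2,677.13 = €227.13.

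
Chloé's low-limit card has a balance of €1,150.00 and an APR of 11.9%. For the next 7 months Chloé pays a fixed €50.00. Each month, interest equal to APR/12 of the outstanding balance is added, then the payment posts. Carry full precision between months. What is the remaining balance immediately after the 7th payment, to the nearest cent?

€871.66

Monthly rate r = 11.9%/12 = 0.991667% = 0.00991667.
Each month: B ← B·(1+r) − €50.00.
Month 1: interest €11.40; balance after payment €1,111.40.
Month 2: interest €11.02; balance after payment €1,072.43.
Month 3: interest €10.63; balance after payment €1,033.06.
Month 4: interest €10.24; balance after payment €993.30.
Month 5: interest €9.85; balance after payment €953.16.
Month 6: interest €9.45; balance after payment €912.61.
Month 7: interest €9.05; balance after payment €871.66.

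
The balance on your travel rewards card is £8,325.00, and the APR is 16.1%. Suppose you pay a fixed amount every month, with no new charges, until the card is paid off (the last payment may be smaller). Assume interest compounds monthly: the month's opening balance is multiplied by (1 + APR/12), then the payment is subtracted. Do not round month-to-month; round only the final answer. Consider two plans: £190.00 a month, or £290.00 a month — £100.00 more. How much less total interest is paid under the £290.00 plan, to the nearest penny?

Monthly rate r = 16.1%/12 = 1.34167% = 0.0134167.
At £190.00/mo: n = ⌈−ln(1 − rB₀/P)/ln(1+r)⌉ = 67 payments (last £97.03); total interest = total paid − £8,325.00 = £4,312.03.
At £290.00/mo: 37 payments (last £143.87); total interest £2,258.87.
Interest saved = £4,312.03 − £2,258.87 = £2,053.16.

£2,053.16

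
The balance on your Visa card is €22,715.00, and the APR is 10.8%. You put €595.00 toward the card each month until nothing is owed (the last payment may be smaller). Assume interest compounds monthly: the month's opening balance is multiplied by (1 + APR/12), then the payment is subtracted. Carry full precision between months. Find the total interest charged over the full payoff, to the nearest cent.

Monthly rate r = 10.8%/12 = 0.9% = 0.009.
Payoff takes n = ⌈−ln(1 − rB₀/P)/ln(1+r)⌉ = ⌈46.984⌉ = 47 payments; the last is €585.69.
Total paid = 46·€595.00 + €585.69 = €27,955.69.
Total interest = total paid − principal = €27,955.69 − €22,715.00 = €5,240.69.

€5,240.69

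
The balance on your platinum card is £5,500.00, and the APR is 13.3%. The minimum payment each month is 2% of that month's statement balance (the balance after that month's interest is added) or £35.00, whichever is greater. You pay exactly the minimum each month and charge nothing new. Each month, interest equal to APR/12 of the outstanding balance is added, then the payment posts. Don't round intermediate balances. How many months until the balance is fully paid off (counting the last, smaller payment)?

198 months

Monthly rate r = 13.3%/12 = 1.10833% = 0.0110833.
While 2% of the post-interest balance exceeds £35.00, each month B ← (B·(1+r))·(1 − 0.02), i.e. B shrinks by the factor (1+r)·0.98 = 0.99086.
This holds for months 1–126. Entering month 127 the balance is £1,729.83; 2% of the post-interest balance is now below £35.00, so the flat £35.00 minimum applies from here.
From month 127 a fixed £35.00 at rate r clears £1,729.83 in 72 more payments. Total: 126 + 72 = 198 months.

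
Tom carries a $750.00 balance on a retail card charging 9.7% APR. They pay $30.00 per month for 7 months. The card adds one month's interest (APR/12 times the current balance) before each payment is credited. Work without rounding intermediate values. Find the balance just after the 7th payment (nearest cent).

Monthly rate r = 9.7%/12 = 0.808333% = 0.00808333.
Each month: B ← B·(1+r) − $30.00.
Month 1: interest $6.06; balance after payment $726.06.
Month 2: interest $5.87; balance after payment $701.93.
Month 3: interest $5.67; balance after payment $677.61.
Month 4: interest $5.48; balance after payment $653.08.
Month 5: interest $5.28; balance after payment $628.36.
Month 6: interest $5.08; balance after payment $603.44.
Month 7: interest $4.88; balance after payment $578.32.

$578.32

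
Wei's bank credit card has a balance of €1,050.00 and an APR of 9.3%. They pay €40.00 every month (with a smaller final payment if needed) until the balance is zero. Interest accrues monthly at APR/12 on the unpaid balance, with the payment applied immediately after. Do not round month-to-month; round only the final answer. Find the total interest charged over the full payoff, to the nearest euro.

€129

Monthly rate r = 9.3%/12 = 0.775% = 0.00775.
Payoff takes n = ⌈−ln(1 − rB₀/P)/ln(1+r)⌉ = ⌈29.462⌉ = 30 payments; the last is €18.52.
Total paid = 29·€40.00 + €18.52 = €1,178.52.
Total interest = total paid − principal = €1,178.52 − €1,050.00 = €128.52.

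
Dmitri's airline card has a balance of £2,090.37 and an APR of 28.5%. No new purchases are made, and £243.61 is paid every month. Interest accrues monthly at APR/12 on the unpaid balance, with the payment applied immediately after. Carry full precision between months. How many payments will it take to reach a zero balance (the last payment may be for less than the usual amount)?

10 payments

Monthly rate r = 28.5%/12 = 2.375% = 0.02375.
Recurrence: B ← B·(1+r) − £243.61.
Month 1: interest £49.65; balance after payment £1,896.41.
Month 2: interest £45.04; balance after payment £1,697.84.
Closed form: n = −ln(1 − rB₀/P)/ln(1+r) = −ln(0.79621)/ln(1.02375) ≈ 9.709, so the balance reaches zero during payment 10.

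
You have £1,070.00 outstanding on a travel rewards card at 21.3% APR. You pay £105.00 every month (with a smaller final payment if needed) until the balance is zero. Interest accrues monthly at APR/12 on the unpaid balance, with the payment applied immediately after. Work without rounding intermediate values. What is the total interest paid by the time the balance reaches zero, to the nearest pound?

Monthly rate r = 21.3%/12 = 1.775% = 0.01775.
Payoff takes n = ⌈−ln(1 − rB₀/P)/ln(1+r)⌉ = ⌈11.340⌉ = 12 payments; the last is £35.95.
Total paid = 11·£105.00 + £35.95 = £1,190.95.
Total interest = total paid − principal = £1,190.95 − £1,070.00 = £120.95.

£121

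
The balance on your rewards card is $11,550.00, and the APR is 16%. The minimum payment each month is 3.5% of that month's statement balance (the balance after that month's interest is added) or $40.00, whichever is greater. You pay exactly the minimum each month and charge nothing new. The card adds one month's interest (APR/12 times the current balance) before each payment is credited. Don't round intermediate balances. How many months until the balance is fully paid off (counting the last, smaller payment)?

140 months

Monthly rate r = 16%/12 = 1.33333% = 0.0133333.
While 3.5% of the post-interest balance exceeds $40.00, each month B ← (B·(1+r))·(1 − 0.035), i.e. B shrinks by the factor (1+r)·0.965 = 0.97787.
This holds for months 1–104. Entering month 105 the balance is $1,126.33; 3.5% of the post-interest balance is now below $40.00, so the flat $40.00 minimum applies from here.
From month 105 a fixed $40.00 at rate r clears $1,126.33 in 36 more payments. Total: 104 + 36 = 140 months.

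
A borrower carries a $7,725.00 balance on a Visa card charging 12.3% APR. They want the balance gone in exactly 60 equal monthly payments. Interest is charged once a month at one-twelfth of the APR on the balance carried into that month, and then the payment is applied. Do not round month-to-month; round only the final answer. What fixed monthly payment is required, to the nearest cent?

$173.01

Monthly rate r = 12.3%/12 = 1.025% = 0.01025.
Level-payment amortization: P = B₀·r / (1 − (1+r)^(−n)) = 7725.00·0.01025 / (1 − 1.01025^(−60)).
Denominator 1 − (1+r)^(−60) = 0.457663976.
P = 79.1813 / 0.457663976 ≈ 173.01.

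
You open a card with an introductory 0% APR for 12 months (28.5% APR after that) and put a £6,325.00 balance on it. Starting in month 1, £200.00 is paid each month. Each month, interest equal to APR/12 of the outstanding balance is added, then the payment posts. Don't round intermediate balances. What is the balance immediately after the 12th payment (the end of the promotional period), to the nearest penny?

£3,925.00

Promo months 1–12 at r₀ = 0%/12 = 0; months 13+ at r₁ = 28.5%/12 = 0.02375.
After month 12 (no interest yet): B = £6,325.00 − 12·£200.00 = £3,925.00.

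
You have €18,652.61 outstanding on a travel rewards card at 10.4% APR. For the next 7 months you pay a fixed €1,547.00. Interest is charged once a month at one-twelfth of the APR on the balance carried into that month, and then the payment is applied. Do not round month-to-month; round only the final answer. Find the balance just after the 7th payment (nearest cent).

€8,699.40

Monthly rate r = 10.4%/12 = 0.866667% = 0.00866667.
Each month: B ← B·(1+r) − €1,547.00.
Month 1: interest €161.66; balance after payment €17,267.27.
Month 2: interest €149.65; balance after payment €15,869.92.
Month 3: interest €137.54; balance after payment €14,460.45.
Month 4: interest €125.32; balance after payment €13,038.78.
Month 5: interest €113.00; balance after payment €11,604.78.
Month 6: interest €100.57; balance after payment €10,158.36.
Month 7: interest €88.04; balance after payment €8,699.40.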